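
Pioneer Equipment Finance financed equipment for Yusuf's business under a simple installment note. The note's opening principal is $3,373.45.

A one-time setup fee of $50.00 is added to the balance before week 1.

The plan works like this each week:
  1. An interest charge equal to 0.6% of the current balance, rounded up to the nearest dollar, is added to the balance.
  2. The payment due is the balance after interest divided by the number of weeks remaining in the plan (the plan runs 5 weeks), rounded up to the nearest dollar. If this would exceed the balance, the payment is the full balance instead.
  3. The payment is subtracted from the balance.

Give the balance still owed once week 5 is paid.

$0.00

Week 1: $3,423.45 +$21.00 interest = $3,444.45; pay $689.00 → $2,755.45
Week 2: $2,755.45 +$17.00 interest = $2,772.45; pay $694.00 → $2,078.45
Week 3: $2,078.45 +$13.00 interest = $2,091.45; pay $698.00 → $1,393.45
Week 4: $1,393.45 +$9.00 interest = $1,402.45; pay $702.00 → $700.45
Week 5: $700.45 +$5.00 interest = $705.45; pay $705.45 → $0.00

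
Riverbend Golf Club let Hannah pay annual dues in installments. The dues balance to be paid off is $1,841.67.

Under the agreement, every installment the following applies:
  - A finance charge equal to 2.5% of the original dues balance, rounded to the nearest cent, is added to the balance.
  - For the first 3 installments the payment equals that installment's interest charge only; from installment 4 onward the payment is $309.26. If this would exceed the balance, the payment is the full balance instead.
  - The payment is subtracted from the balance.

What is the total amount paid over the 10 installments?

$2,302.07

# | Opening | Interest | Payment | End bal
1 | $1,841.67 | $46.04 | $46.04 | $1,841.67
2 | $1,841.67 | $46.04 | $46.04 | $1,841.67
3 | $1,841.67 | $46.04 | $46.04 | $1,841.67
4 | $1,841.67 | $46.04 | $309.26 | $1,578.45
5 | $1,578.45 | $46.04 | $309.26 | $1,315.23
6 | $1,315.23 | $46.04 | $309.26 | $1,052.01
7 | $1,052.01 | $46.04 | $309.26 | $788.79
8 | $788.79 | $46.04 | $309.26 | $525.57
9 | $525.57 | $46.04 | $309.26 | $262.35
10 | $262.35 | $46.04 | $308.39 | $0.00
Total paid: $2,302.07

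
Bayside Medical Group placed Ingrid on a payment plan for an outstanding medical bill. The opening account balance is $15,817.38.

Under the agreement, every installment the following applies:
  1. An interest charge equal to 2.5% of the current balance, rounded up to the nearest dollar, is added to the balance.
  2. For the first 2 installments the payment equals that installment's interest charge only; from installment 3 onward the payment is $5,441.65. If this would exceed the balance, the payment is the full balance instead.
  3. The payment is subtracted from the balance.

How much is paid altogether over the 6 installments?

Installment 1: opening $15,817.38; interest $396.00 → $16,213.38; payment $396.00; balance $15,817.38
Installment 2: opening $15,817.38; interest $396.00 → $16,213.38; payment $396.00; balance $15,817.38
Installment 3: opening $15,817.38; interest $396.00 → $16,213.38; payment $5,441.65; balance $10,771.73
Installment 4: opening $10,771.73; interest $270.00 → $11,041.73; payment $5,441.65; balance $5,600.08
Installment 5: opening $5,600.08; interest $141.00 → $5,741.08; payment $5,441.65; balance $299.43
Installment 6: opening $299.43; interest $8.00 → $307.43; payment $307.43; balance $0.00
Total paid: $17,424.38

$17,424.38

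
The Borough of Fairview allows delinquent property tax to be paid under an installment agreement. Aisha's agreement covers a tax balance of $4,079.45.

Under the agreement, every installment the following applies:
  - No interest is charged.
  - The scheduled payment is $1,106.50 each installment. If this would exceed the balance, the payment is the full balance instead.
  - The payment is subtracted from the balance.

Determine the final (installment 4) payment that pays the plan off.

# | Opening | Payment | End bal
1 | $4,079.45 | $1,106.50 | $2,972.95
2 | $2,972.95 | $1,106.50 | $1,866.45
3 | $1,866.45 | $1,106.50 | $759.95
4 | $759.95 | $759.95 | $0.00

$759.95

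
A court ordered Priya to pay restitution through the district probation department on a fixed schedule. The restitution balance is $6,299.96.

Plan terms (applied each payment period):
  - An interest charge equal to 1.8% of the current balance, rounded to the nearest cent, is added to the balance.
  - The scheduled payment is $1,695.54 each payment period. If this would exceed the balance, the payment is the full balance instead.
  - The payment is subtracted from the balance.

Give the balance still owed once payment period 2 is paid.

# | Opening | Interest | Payment | End bal
1 | $6,299.96 | $113.40 | $1,695.54 | $4,717.82
2 | $4,717.82 | $84.92 | $1,695.54 | $3,107.20

$3,107.20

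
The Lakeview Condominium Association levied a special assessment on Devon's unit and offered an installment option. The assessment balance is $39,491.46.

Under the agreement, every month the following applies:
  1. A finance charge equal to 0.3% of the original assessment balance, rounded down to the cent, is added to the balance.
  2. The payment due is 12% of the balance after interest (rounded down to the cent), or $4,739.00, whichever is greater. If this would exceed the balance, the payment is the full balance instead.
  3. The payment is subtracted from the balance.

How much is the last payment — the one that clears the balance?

Month 1: $39,491.46 +$118.47 interest = $39,609.93; pay $4,753.19 → $34,856.74
Month 2: $34,856.74 +$118.47 interest = $34,975.21; pay $4,739.00 → $30,236.21
Month 3: $30,236.21 +$118.47 interest = $30,354.68; pay $4,739.00 → $25,615.68
Month 4: $25,615.68 +$118.47 interest = $25,734.15; pay $4,739.00 → $20,995.15
Month 5: $20,995.15 +$118.47 interest = $21,113.62; pay $4,739.00 → $16,374.62
Month 6: $16,374.62 +$118.47 interest = $16,493.09; pay $4,739.00 → $11,754.09
Month 7: $11,754.09 +$118.47 interest = $11,872.56; pay $4,739.00 → $7,133.56
Month 8: $7,133.56 +$118.47 interest = $7,252.03; pay $4,739.00 → $2,513.03
Month 9: $2,513.03 +$118.47 interest = $2,631.50; pay $2,631.50 → $0.00

$2,631.50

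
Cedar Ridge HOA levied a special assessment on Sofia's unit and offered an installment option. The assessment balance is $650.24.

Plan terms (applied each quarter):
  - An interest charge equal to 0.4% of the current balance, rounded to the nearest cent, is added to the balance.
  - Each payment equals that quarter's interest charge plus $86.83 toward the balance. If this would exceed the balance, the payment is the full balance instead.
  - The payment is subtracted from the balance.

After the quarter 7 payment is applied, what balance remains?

# | Opening | Interest | Payment | End bal
1 | $650.24 | $2.60 | $89.43 | $563.41
2 | $563.41 | $2.25 | $89.08 | $476.58
3 | $476.58 | $1.91 | $88.74 | $389.75
4 | $389.75 | $1.56 | $88.39 | $302.92
5 | $302.92 | $1.21 | $88.04 | $216.09
6 | $216.09 | $0.86 | $87.69 | $129.26
7 | $129.26 | $0.52 | $87.35 | $42.43

$42.43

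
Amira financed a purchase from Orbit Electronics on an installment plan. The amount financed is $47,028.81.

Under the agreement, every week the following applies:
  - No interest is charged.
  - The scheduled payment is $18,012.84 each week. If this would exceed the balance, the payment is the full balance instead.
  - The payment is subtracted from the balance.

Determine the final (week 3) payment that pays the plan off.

$11,003.13

Week 1: $47,028.81 − $18,012.84 → $29,015.97
Week 2: $29,015.97 − $18,012.84 → $11,003.13
Week 3: $11,003.13 − $11,003.13 → $0.00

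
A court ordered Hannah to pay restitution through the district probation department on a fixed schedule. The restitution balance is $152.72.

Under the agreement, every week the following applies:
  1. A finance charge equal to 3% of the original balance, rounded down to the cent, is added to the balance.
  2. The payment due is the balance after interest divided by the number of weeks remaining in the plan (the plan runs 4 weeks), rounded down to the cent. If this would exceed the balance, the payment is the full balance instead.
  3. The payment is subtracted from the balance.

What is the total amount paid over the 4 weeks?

$171.04

Week 1: $152.72 +$4.58 interest = $157.30; pay $39.32 → $117.98
Week 2: $117.98 +$4.58 interest = $122.56; pay $40.85 → $81.71
Week 3: $81.71 +$4.58 interest = $86.29; pay $43.14 → $43.15
Week 4: $43.15 +$4.58 interest = $47.73; pay $47.73 → $0.00
Total paid: $171.04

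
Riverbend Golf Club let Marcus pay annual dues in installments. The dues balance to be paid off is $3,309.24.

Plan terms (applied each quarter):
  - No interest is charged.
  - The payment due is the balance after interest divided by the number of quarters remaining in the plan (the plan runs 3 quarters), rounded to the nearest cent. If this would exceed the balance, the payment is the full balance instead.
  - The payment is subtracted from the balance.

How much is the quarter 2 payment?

Quarter 1: $3,309.24 − $1,103.08 → $2,206.16
Quarter 2: $2,206.16 − $1,103.08 → $1,103.08

$1,103.08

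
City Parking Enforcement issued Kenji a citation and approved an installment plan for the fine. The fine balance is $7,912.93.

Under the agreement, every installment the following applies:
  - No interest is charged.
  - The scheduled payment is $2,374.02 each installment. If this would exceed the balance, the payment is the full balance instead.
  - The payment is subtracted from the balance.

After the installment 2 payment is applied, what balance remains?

$3,164.89

Installment 1: $7,912.93 − $2,374.02 → $5,538.91
Installment 2: $5,538.91 − $2,374.02 → $3,164.89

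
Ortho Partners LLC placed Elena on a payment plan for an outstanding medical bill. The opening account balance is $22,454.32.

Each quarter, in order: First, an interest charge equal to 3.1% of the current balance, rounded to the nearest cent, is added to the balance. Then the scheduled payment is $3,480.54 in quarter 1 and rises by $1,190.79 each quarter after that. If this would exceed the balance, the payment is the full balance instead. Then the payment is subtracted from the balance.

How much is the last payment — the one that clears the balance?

Quarter 1: opening $22,454.32; interest $696.08 → $23,150.40; payment $3,480.54; balance $19,669.86
Quarter 2: opening $19,669.86; interest $609.77 → $20,279.63; payment $4,671.33; balance $15,608.30
Quarter 3: opening $15,608.30; interest $483.86 → $16,092.16; payment $5,862.12; balance $10,230.04
Quarter 4: opening $10,230.04; interest $317.13 → $10,547.17; payment $7,052.91; balance $3,494.26
Quarter 5: opening $3,494.26; interest $108.32 → $3,602.58; payment $3,602.58; balance $0.00

$3,602.58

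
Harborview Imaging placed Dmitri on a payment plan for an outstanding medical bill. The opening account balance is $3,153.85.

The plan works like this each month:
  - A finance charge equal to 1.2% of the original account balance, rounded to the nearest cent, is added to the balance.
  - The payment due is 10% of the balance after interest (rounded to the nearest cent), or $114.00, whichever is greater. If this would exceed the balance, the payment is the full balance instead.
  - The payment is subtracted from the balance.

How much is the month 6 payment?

Month 1: opening $3,153.85; interest $37.85 → $3,191.70; payment $319.17; balance $2,872.53
Month 2: opening $2,872.53; interest $37.85 → $2,910.38; payment $291.04; balance $2,619.34
Month 3: opening $2,619.34; interest $37.85 → $2,657.19; payment $265.72; balance $2,391.47
Month 4: opening $2,391.47; interest $37.85 → $2,429.32; payment $242.93; balance $2,186.39
Month 5: opening $2,186.39; interest $37.85 → $2,224.24; payment $222.42; balance $2,001.82
Month 6: opening $2,001.82; interest $37.85 → $2,039.67; payment $203.97; balance $1,835.70

$203.97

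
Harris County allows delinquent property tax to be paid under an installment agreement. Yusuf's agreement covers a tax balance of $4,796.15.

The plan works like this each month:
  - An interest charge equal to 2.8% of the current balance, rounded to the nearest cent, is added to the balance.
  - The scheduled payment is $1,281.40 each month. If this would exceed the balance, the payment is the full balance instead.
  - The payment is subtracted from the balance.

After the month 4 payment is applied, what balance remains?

# | Opening | Interest | Payment | End bal
1 | $4,796.15 | $134.29 | $1,281.40 | $3,649.04
2 | $3,649.04 | $102.17 | $1,281.40 | $2,469.81
3 | $2,469.81 | $69.15 | $1,281.40 | $1,257.56
4 | $1,257.56 | $35.21 | $1,281.40 | $11.37

$11.37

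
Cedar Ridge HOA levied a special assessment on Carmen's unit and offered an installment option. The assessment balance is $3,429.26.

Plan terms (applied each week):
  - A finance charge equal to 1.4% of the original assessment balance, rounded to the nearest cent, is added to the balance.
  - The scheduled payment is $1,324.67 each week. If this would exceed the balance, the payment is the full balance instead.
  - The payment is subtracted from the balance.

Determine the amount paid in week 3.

Week 1: $3,429.26 +$48.01 interest = $3,477.27; pay $1,324.67 → $2,152.60
Week 2: $2,152.60 +$48.01 interest = $2,200.61; pay $1,324.67 → $875.94
Week 3: $875.94 +$48.01 interest = $923.95; pay $923.95 → $0.00

$923.95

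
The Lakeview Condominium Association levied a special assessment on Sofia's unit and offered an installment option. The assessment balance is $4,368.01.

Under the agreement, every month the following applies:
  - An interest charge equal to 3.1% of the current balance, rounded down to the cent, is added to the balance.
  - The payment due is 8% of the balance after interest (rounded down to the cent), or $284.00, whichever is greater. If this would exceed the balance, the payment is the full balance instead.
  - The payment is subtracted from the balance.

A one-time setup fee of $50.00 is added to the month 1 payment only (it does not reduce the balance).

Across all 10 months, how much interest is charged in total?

$1,073.02

Month 1: $4,368.01 +$135.40 interest = $4,503.41; pay $360.27 (+ $50.00 fee) → $4,143.14
Month 2: $4,143.14 +$128.43 interest = $4,271.57; pay $341.72 → $3,929.85
Month 3: $3,929.85 +$121.82 interest = $4,051.67; pay $324.13 → $3,727.54
Month 4: $3,727.54 +$115.55 interest = $3,843.09; pay $307.44 → $3,535.65
Month 5: $3,535.65 +$109.60 interest = $3,645.25; pay $291.62 → $3,353.63
Month 6: $3,353.63 +$103.96 interest = $3,457.59; pay $284.00 → $3,173.59
Month 7: $3,173.59 +$98.38 interest = $3,271.97; pay $284.00 → $2,987.97
Month 8: $2,987.97 +$92.62 interest = $3,080.59; pay $284.00 → $2,796.59
Month 9: $2,796.59 +$86.69 interest = $2,883.28; pay $284.00 → $2,599.28
Month 10: $2,599.28 +$80.57 interest = $2,679.85; pay $284.00 → $2,395.85
Total interest: $135.40 + $128.43 + $121.82 + $115.55 + $109.60 + $103.96 + $98.38 + $92.62 + $86.69 + $80.57 = $1,073.02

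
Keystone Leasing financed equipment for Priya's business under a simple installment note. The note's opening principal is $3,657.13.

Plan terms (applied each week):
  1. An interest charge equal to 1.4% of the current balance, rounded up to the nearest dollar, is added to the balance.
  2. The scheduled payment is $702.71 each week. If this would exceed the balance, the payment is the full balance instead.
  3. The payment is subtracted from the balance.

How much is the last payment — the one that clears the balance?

$314.58

Week 1: $3,657.13 +$52.00 interest = $3,709.13; pay $702.71 → $3,006.42
Week 2: $3,006.42 +$43.00 interest = $3,049.42; pay $702.71 → $2,346.71
Week 3: $2,346.71 +$33.00 interest = $2,379.71; pay $702.71 → $1,677.00
Week 4: $1,677.00 +$24.00 interest = $1,701.00; pay $702.71 → $998.29
Week 5: $998.29 +$14.00 interest = $1,012.29; pay $702.71 → $309.58
Week 6: $309.58 +$5.00 interest = $314.58; pay $314.58 → $0.00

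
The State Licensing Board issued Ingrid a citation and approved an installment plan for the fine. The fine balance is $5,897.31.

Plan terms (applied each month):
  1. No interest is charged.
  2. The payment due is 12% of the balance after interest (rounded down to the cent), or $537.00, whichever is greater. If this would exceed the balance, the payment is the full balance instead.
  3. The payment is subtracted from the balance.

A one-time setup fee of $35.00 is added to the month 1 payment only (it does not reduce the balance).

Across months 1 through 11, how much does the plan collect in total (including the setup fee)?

$5,932.31

Month 1: $5,897.31 − $707.67 (+ $35.00 fee) → $5,189.64
Month 2: $5,189.64 − $622.75 → $4,566.89
Month 3: $4,566.89 − $548.02 → $4,018.87
Month 4: $4,018.87 − $537.00 → $3,481.87
Month 5: $3,481.87 − $537.00 → $2,944.87
Month 6: $2,944.87 − $537.00 → $2,407.87
Month 7: $2,407.87 − $537.00 → $1,870.87
Month 8: $1,870.87 − $537.00 → $1,333.87
Month 9: $1,333.87 − $537.00 → $796.87
Month 10: $796.87 − $537.00 → $259.87
Month 11: $259.87 − $259.87 → $0.00
Total paid: $5,932.31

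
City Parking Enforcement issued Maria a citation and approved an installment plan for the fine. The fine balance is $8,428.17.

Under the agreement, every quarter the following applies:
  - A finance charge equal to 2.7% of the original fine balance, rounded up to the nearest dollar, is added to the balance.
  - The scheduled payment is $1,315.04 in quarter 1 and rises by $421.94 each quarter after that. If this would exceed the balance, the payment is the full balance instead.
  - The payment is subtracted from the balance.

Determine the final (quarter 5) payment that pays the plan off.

$1,776.37

Quarter 1: $8,428.17 +$228.00 interest = $8,656.17; pay $1,315.04 → $7,341.13
Quarter 2: $7,341.13 +$228.00 interest = $7,569.13; pay $1,736.98 → $5,832.15
Quarter 3: $5,832.15 +$228.00 interest = $6,060.15; pay $2,158.92 → $3,901.23
Quarter 4: $3,901.23 +$228.00 interest = $4,129.23; pay $2,580.86 → $1,548.37
Quarter 5: $1,548.37 +$228.00 interest = $1,776.37; pay $1,776.37 → $0.00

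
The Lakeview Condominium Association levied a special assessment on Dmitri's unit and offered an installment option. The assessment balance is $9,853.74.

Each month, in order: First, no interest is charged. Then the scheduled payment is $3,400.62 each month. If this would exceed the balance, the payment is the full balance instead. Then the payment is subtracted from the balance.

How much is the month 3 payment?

Month 1: $9,853.74 − $3,400.62 → $6,453.12
Month 2: $6,453.12 − $3,400.62 → $3,052.50
Month 3: $3,052.50 − $3,052.50 → $0.00

$3,052.50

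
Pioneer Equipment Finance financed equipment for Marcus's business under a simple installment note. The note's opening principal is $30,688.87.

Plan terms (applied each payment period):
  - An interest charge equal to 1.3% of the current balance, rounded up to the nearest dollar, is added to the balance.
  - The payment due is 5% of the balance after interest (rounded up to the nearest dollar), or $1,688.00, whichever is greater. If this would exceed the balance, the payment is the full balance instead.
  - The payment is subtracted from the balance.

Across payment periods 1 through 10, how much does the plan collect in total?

$16,880.00

Payment period 1: $30,688.87 +$399.00 interest = $31,087.87; pay $1,688.00 → $29,399.87
Payment period 2: $29,399.87 +$383.00 interest = $29,782.87; pay $1,688.00 → $28,094.87
Payment period 3: $28,094.87 +$366.00 interest = $28,460.87; pay $1,688.00 → $26,772.87
Payment period 4: $26,772.87 +$349.00 interest = $27,121.87; pay $1,688.00 → $25,433.87
Payment period 5: $25,433.87 +$331.00 interest = $25,764.87; pay $1,688.00 → $24,076.87
Payment period 6: $24,076.87 +$313.00 interest = $24,389.87; pay $1,688.00 → $22,701.87
Payment period 7: $22,701.87 +$296.00 interest = $22,997.87; pay $1,688.00 → $21,309.87
Payment period 8: $21,309.87 +$278.00 interest = $21,587.87; pay $1,688.00 → $19,899.87
Payment period 9: $19,899.87 +$259.00 interest = $20,158.87; pay $1,688.00 → $18,470.87
Payment period 10: $18,470.87 +$241.00 interest = $18,711.87; pay $1,688.00 → $17,023.87
Total paid: $16,880.00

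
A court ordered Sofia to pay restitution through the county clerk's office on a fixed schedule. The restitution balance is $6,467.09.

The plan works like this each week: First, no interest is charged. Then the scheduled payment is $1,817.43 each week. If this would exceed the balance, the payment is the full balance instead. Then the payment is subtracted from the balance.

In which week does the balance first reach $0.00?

# | Opening | Payment | End bal
1 | $6,467.09 | $1,817.43 | $4,649.66
2 | $4,649.66 | $1,817.43 | $2,832.23
3 | $2,832.23 | $1,817.43 | $1,014.80
4 | $1,014.80 | $1,014.80 | $0.00
Balance reaches $0.00 in week 4.

4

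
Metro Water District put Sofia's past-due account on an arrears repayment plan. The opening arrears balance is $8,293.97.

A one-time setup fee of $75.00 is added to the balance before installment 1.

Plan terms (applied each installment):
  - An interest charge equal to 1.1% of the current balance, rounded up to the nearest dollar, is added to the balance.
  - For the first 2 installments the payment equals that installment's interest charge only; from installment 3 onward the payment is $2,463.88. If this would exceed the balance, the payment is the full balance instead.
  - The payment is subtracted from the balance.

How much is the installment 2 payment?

$93.00

# | Opening | Interest | Payment | End bal
1 | $8,368.97 | $93.00 | $93.00 | $8,368.97
2 | $8,368.97 | $93.00 | $93.00 | $8,368.97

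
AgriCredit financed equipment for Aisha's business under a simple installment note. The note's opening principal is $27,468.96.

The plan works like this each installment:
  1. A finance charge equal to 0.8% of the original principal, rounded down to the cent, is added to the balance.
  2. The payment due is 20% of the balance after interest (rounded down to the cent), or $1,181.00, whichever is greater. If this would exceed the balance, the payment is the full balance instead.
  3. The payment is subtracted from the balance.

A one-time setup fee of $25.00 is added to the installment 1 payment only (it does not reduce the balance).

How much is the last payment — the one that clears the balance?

$753.57

# | Opening | Interest | Payment | Fee | End bal
1 | $27,468.96 | $219.75 | $5,537.74 | $25.00 | $22,150.97
2 | $22,150.97 | $219.75 | $4,474.14 | — | $17,896.58
3 | $17,896.58 | $219.75 | $3,623.26 | — | $14,493.07
4 | $14,493.07 | $219.75 | $2,942.56 | — | $11,770.26
5 | $11,770.26 | $219.75 | $2,398.00 | — | $9,592.01
6 | $9,592.01 | $219.75 | $1,962.35 | — | $7,849.41
7 | $7,849.41 | $219.75 | $1,613.83 | — | $6,455.33
8 | $6,455.33 | $219.75 | $1,335.01 | — | $5,340.07
9 | $5,340.07 | $219.75 | $1,181.00 | — | $4,378.82
10 | $4,378.82 | $219.75 | $1,181.00 | — | $3,417.57
11 | $3,417.57 | $219.75 | $1,181.00 | — | $2,456.32
12 | $2,456.32 | $219.75 | $1,181.00 | — | $1,495.07
13 | $1,495.07 | $219.75 | $1,181.00 | — | $533.82
14 | $533.82 | $219.75 | $753.57 | — | $0.00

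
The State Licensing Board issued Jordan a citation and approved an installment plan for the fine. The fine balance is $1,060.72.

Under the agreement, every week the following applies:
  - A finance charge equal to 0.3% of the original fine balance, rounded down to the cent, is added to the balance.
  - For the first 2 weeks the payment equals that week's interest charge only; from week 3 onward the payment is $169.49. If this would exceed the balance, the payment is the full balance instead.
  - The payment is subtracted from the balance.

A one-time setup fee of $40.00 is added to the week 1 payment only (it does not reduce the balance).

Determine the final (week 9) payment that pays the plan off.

Week 1: $1,060.72 +$3.18 interest = $1,063.90; pay $3.18 (+ $40.00 fee) → $1,060.72
Week 2: $1,060.72 +$3.18 interest = $1,063.90; pay $3.18 → $1,060.72
Week 3: $1,060.72 +$3.18 interest = $1,063.90; pay $169.49 → $894.41
Week 4: $894.41 +$3.18 interest = $897.59; pay $169.49 → $728.10
Week 5: $728.10 +$3.18 interest = $731.28; pay $169.49 → $561.79
Week 6: $561.79 +$3.18 interest = $564.97; pay $169.49 → $395.48
Week 7: $395.48 +$3.18 interest = $398.66; pay $169.49 → $229.17
Week 8: $229.17 +$3.18 interest = $232.35; pay $169.49 → $62.86
Week 9: $62.86 +$3.18 interest = $66.04; pay $66.04 → $0.00

$66.04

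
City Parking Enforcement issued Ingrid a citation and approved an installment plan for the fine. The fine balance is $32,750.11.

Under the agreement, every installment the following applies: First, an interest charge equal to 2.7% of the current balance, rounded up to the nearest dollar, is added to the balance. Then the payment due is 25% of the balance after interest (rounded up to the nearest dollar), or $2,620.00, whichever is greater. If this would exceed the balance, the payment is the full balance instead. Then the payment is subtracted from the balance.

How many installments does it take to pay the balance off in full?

Installment 1: $32,750.11 +$885.00 interest = $33,635.11; pay $8,409.00 → $25,226.11
Installment 2: $25,226.11 +$682.00 interest = $25,908.11; pay $6,478.00 → $19,430.11
Installment 3: $19,430.11 +$525.00 interest = $19,955.11; pay $4,989.00 → $14,966.11
Installment 4: $14,966.11 +$405.00 interest = $15,371.11; pay $3,843.00 → $11,528.11
Installment 5: $11,528.11 +$312.00 interest = $11,840.11; pay $2,961.00 → $8,879.11
Installment 6: $8,879.11 +$240.00 interest = $9,119.11; pay $2,620.00 → $6,499.11
Installment 7: $6,499.11 +$176.00 interest = $6,675.11; pay $2,620.00 → $4,055.11
Installment 8: $4,055.11 +$110.00 interest = $4,165.11; pay $2,620.00 → $1,545.11
Installment 9: $1,545.11 +$42.00 interest = $1,587.11; pay $1,587.11 → $0.00
Balance reaches $0.00 in installment 9.

9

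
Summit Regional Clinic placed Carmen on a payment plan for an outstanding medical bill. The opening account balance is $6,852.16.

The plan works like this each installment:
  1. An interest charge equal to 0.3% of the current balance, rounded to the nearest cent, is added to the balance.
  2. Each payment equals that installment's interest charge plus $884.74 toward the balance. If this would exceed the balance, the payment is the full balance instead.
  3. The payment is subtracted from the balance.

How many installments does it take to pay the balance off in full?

8

Installment 1: opening $6,852.16; interest $20.56 → $6,872.72; payment $905.30; balance $5,967.42
Installment 2: opening $5,967.42; interest $17.90 → $5,985.32; payment $902.64; balance $5,082.68
Installment 3: opening $5,082.68; interest $15.25 → $5,097.93; payment $899.99; balance $4,197.94
Installment 4: opening $4,197.94; interest $12.59 → $4,210.53; payment $897.33; balance $3,313.20
Installment 5: opening $3,313.20; interest $9.94 → $3,323.14; payment $894.68; balance $2,428.46
Installment 6: opening $2,428.46; interest $7.29 → $2,435.75; payment $892.03; balance $1,543.72
Installment 7: opening $1,543.72; interest $4.63 → $1,548.35; payment $889.37; balance $658.98
Installment 8: opening $658.98; interest $1.98 → $660.96; payment $660.96; balance $0.00
Balance reaches $0.00 in installment 8.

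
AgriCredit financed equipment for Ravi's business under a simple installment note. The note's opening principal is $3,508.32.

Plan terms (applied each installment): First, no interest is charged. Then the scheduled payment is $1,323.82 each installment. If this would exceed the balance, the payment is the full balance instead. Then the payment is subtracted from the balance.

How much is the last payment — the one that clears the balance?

$860.68

# | Opening | Payment | End bal
1 | $3,508.32 | $1,323.82 | $2,184.50
2 | $2,184.50 | $1,323.82 | $860.68
3 | $860.68 | $860.68 | $0.00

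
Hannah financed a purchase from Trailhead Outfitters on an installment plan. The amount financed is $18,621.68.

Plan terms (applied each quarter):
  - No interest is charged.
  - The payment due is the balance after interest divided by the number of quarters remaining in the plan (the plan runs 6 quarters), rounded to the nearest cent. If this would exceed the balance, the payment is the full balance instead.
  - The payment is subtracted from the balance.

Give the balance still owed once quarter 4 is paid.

Quarter 1: $18,621.68 − $3,103.61 → $15,518.07
Quarter 2: $15,518.07 − $3,103.61 → $12,414.46
Quarter 3: $12,414.46 − $3,103.62 → $9,310.84
Quarter 4: $9,310.84 − $3,103.61 → $6,207.23

$6,207.23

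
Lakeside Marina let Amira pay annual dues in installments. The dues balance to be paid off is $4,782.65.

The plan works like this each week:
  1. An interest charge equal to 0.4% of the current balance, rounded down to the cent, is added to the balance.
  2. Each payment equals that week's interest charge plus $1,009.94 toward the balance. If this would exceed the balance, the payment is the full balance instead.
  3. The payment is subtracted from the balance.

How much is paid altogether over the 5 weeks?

$4,837.90

Week 1: $4,782.65 +$19.13 interest = $4,801.78; pay $1,029.07 → $3,772.71
Week 2: $3,772.71 +$15.09 interest = $3,787.80; pay $1,025.03 → $2,762.77
Week 3: $2,762.77 +$11.05 interest = $2,773.82; pay $1,020.99 → $1,752.83
Week 4: $1,752.83 +$7.01 interest = $1,759.84; pay $1,016.95 → $742.89
Week 5: $742.89 +$2.97 interest = $745.86; pay $745.86 → $0.00
Total paid: $4,837.90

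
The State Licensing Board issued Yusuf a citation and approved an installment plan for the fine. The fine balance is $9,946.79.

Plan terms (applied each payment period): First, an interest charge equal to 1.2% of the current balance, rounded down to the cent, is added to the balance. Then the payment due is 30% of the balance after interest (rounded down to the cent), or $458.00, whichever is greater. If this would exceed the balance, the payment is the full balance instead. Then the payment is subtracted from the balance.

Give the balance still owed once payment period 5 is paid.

$1,774.50

Payment period 1: opening $9,946.79; interest $119.36 → $10,066.15; payment $3,019.84; balance $7,046.31
Payment period 2: opening $7,046.31; interest $84.55 → $7,130.86; payment $2,139.25; balance $4,991.61
Payment period 3: opening $4,991.61; interest $59.89 → $5,051.50; payment $1,515.45; balance $3,536.05
Payment period 4: opening $3,536.05; interest $42.43 → $3,578.48; payment $1,073.54; balance $2,504.94
Payment period 5: opening $2,504.94; interest $30.05 → $2,534.99; payment $760.49; balance $1,774.50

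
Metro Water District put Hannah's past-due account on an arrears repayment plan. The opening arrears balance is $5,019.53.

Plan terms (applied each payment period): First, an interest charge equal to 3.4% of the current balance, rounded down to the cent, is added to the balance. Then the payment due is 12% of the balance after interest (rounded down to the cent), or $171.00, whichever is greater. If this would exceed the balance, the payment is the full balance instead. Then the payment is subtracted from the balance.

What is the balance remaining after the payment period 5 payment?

$3,130.98

# | Opening | Interest | Payment | End bal
1 | $5,019.53 | $170.66 | $622.82 | $4,567.37
2 | $4,567.37 | $155.29 | $566.71 | $4,155.95
3 | $4,155.95 | $141.30 | $515.67 | $3,781.58
4 | $3,781.58 | $128.57 | $469.21 | $3,440.94
5 | $3,440.94 | $116.99 | $426.95 | $3,130.98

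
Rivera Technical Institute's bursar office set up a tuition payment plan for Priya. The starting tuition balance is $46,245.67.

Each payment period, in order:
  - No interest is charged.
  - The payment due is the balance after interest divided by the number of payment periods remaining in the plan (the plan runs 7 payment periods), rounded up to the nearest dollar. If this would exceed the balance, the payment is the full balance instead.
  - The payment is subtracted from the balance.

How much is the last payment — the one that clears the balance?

$6,605.67

Payment period 1: opening $46,245.67; payment $6,607.00; balance $39,638.67
Payment period 2: opening $39,638.67; payment $6,607.00; balance $33,031.67
Payment period 3: opening $33,031.67; payment $6,607.00; balance $26,424.67
Payment period 4: opening $26,424.67; payment $6,607.00; balance $19,817.67
Payment period 5: opening $19,817.67; payment $6,606.00; balance $13,211.67
Payment period 6: opening $13,211.67; payment $6,606.00; balance $6,605.67
Payment period 7: opening $6,605.67; payment $6,605.67; balance $0.00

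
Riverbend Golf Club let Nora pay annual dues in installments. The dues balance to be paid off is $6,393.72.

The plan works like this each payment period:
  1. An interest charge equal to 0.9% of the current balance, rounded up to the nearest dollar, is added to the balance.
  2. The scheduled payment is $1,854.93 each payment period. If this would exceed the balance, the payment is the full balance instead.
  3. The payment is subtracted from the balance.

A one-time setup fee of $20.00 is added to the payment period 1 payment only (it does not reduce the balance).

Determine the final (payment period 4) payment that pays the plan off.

# | Opening | Interest | Payment | Fee | End bal
1 | $6,393.72 | $58.00 | $1,854.93 | $20.00 | $4,596.79
2 | $4,596.79 | $42.00 | $1,854.93 | — | $2,783.86
3 | $2,783.86 | $26.00 | $1,854.93 | — | $954.93
4 | $954.93 | $9.00 | $963.93 | — | $0.00

$963.93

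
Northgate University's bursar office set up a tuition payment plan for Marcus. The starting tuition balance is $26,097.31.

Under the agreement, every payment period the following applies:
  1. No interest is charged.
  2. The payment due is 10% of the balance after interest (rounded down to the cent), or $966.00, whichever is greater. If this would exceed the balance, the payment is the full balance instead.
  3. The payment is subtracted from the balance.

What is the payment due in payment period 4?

Payment period 1: opening $26,097.31; payment $2,609.73; balance $23,487.58
Payment period 2: opening $23,487.58; payment $2,348.75; balance $21,138.83
Payment period 3: opening $21,138.83; payment $2,113.88; balance $19,024.95
Payment period 4: opening $19,024.95; payment $1,902.49; balance $17,122.46

$1,902.49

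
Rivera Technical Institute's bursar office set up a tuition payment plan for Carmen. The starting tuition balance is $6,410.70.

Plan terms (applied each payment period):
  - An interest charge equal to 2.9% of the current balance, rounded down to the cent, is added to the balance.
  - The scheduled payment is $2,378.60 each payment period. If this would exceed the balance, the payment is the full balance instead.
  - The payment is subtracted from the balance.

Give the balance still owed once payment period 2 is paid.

$1,961.73

Payment period 1: opening $6,410.70; interest $185.91 → $6,596.61; payment $2,378.60; balance $4,218.01
Payment period 2: opening $4,218.01; interest $122.32 → $4,340.33; payment $2,378.60; balance $1,961.73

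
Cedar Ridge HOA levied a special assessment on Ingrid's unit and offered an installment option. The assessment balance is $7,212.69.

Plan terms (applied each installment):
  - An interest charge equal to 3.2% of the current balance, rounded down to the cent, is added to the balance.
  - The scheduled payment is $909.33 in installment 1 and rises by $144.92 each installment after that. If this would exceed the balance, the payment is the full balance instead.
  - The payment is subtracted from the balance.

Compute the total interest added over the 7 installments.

# | Opening | Interest | Payment | End bal
1 | $7,212.69 | $230.80 | $909.33 | $6,534.16
2 | $6,534.16 | $209.09 | $1,054.25 | $5,689.00
3 | $5,689.00 | $182.04 | $1,199.17 | $4,671.87
4 | $4,671.87 | $149.49 | $1,344.09 | $3,477.27
5 | $3,477.27 | $111.27 | $1,489.01 | $2,099.53
6 | $2,099.53 | $67.18 | $1,633.93 | $532.78
7 | $532.78 | $17.04 | $549.82 | $0.00
Total interest: $230.80 + $209.09 + $182.04 + $149.49 + $111.27 + $67.18 + $17.04 = $966.91

$966.91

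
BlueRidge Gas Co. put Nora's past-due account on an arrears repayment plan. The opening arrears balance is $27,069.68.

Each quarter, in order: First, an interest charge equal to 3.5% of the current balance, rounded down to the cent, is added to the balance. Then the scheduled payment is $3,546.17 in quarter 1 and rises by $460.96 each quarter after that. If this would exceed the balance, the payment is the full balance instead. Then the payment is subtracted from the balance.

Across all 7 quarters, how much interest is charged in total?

Quarter 1: opening $27,069.68; interest $947.43 → $28,017.11; payment $3,546.17; balance $24,470.94
Quarter 2: opening $24,470.94; interest $856.48 → $25,327.42; payment $4,007.13; balance $21,320.29
Quarter 3: opening $21,320.29; interest $746.21 → $22,066.50; payment $4,468.09; balance $17,598.41
Quarter 4: opening $17,598.41; interest $615.94 → $18,214.35; payment $4,929.05; balance $13,285.30
Quarter 5: opening $13,285.30; interest $464.98 → $13,750.28; payment $5,390.01; balance $8,360.27
Quarter 6: opening $8,360.27; interest $292.60 → $8,652.87; payment $5,850.97; balance $2,801.90
Quarter 7: opening $2,801.90; interest $98.06 → $2,899.96; payment $2,899.96; balance $0.00
Total interest: $947.43 + $856.48 + $746.21 + $615.94 + $464.98 + $292.60 + $98.06 = $4,021.70

$4,021.70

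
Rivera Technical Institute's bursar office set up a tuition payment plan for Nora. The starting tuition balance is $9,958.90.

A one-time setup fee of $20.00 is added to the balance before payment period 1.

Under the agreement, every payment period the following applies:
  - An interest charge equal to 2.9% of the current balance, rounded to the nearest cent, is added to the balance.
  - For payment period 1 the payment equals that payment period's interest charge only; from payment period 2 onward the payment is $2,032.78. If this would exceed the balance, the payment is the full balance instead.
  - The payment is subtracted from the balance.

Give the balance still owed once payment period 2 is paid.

$8,235.51

# | Opening | Interest | Payment | End bal
1 | $9,978.90 | $289.39 | $289.39 | $9,978.90
2 | $9,978.90 | $289.39 | $2,032.78 | $8,235.51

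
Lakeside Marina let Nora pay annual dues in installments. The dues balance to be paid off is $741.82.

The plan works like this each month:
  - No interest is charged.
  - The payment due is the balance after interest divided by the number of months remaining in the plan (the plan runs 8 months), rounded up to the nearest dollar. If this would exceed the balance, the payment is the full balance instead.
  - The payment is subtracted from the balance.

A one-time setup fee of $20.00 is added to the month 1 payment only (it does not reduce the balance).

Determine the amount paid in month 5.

$93.00

Month 1: opening $741.82; payment $93.00 (+ $20.00 fee); balance $648.82
Month 2: opening $648.82; payment $93.00; balance $555.82
Month 3: opening $555.82; payment $93.00; balance $462.82
Month 4: opening $462.82; payment $93.00; balance $369.82
Month 5: opening $369.82; payment $93.00; balance $276.82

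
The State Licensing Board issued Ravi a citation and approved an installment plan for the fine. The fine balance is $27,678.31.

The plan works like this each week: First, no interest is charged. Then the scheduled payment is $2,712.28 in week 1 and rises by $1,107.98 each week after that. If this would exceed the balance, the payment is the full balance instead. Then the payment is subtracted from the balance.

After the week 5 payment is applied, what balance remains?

$3,037.11

Week 1: opening $27,678.31; payment $2,712.28; balance $24,966.03
Week 2: opening $24,966.03; payment $3,820.26; balance $21,145.77
Week 3: opening $21,145.77; payment $4,928.24; balance $16,217.53
Week 4: opening $16,217.53; payment $6,036.22; balance $10,181.31
Week 5: opening $10,181.31; payment $7,144.20; balance $3,037.11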